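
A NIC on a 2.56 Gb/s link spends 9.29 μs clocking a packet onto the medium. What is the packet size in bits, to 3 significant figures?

23800 bits

L = R × t_tx = 2560000000 b/s × 9.29e-06 s = 23782.4 bits.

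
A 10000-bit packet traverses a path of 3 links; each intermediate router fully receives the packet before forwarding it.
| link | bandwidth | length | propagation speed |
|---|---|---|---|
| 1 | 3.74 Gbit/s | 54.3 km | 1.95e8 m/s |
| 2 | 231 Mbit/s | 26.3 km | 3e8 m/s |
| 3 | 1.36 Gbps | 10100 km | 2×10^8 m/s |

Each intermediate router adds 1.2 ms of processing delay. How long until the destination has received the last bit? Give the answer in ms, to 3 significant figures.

53.3 ms

Transmission delays (L/R per hop): 0.0026738, 0.04329, 0.00735294 ms; sum = 0.0533168 ms.
Propagation delays (d/s per hop): 0.278462, 0.0876667, 50.5 ms; sum = 50.8661 ms.
Processing at 2 router(s): 2 × 1.2 ms = 2.4 ms.
End-to-end = 53.3 ms.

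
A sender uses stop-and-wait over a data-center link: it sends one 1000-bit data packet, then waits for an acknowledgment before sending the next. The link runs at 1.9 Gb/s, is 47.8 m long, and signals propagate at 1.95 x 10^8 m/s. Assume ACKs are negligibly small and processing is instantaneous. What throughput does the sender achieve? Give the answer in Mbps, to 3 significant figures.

984 Mbps

t_tx = L/R = 1000/1900000000 = 5.26316e-07 s.
t_prop = 47.8/195000000 = 2.45128e-07 s; RTT = 4.90256e-07 s.
Cycle = t_tx + RTT = 1.01657e-06 s.
Throughput = L / cycle = 1000 / 1.01657e-06 = 984 Mbps.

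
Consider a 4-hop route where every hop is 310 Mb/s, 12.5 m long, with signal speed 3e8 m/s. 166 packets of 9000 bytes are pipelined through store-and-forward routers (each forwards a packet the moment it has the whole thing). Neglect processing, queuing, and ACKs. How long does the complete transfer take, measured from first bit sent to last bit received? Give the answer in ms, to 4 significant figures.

Per-hop transmission t_tx = L/R = 72000/310000000 = 0.232258 ms.
Per-hop propagation t_prop = 12.5/300000000 = 4.16667e-05 ms.
Pipeline fill: first packet needs 4·t_tx to clear all hops; remaining 165 packets each add one t_tx.
Total = (4+166-1)·t_tx + 4·t_prop = 169·0.232258 + 4·4.16667e-05 = 39.25 ms.

39.25 ms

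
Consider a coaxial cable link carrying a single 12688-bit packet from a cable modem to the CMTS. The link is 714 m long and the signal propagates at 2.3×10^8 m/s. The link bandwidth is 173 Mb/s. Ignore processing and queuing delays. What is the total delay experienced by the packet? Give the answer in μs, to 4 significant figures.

Transmission delay = L/R = 12688 / 173000000 = 73.341 μs.
Propagation delay = d/s = 714 m / 2.3e+08 m/s = 3.10435 μs.
Total = 76.45 μs.

76.45 μs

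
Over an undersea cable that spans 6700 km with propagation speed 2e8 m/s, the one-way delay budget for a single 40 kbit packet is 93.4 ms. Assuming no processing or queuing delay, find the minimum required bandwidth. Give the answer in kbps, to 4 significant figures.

Propagation delay = 6700000 / 200000000 = 33.5 ms.
Transmission budget = 93.4 − 33.5 = 59.9 ms.
R ≥ L / t_tx = 40000 bits / 0.0599 s = 667.8 kbps.

667.8 kbps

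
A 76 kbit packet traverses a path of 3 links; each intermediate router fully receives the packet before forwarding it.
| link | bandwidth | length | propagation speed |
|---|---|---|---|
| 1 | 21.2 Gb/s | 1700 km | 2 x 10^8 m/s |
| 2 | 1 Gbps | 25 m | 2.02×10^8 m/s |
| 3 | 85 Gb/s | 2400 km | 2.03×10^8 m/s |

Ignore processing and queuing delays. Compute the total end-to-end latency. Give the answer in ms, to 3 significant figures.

L = 76000 bits.
Transmission delays (L/R per hop): 0.00358491, 0.076, 0.000894118 ms; sum = 0.080479 ms.
Propagation delays (d/s per hop): 8.5, 0.000123762, 11.8227 ms; sum = 20.3228 ms.
End-to-end = 20.4 ms.

20.4 ms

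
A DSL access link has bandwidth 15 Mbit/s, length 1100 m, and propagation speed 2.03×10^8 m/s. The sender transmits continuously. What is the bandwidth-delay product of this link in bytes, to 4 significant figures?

10.16 bytes

Propagation delay = 1100 / 2.03e+08 = 5.41872e-06 s.
BDP = R × t_prop = 15000000 × 5.41872e-06 = 81.2808 bits.
In bytes: 81.2808/8 = 10.16 bytes.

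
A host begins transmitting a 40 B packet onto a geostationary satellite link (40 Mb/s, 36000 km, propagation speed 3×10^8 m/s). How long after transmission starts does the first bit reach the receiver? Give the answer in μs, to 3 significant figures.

First bit experiences only propagation delay: d/s = 36000000/300000000 = 120000 μs.

120000 μs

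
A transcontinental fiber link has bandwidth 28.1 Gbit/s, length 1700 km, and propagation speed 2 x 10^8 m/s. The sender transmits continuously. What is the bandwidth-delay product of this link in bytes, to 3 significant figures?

29900000 bytes

Propagation delay = 1700000 / 200000000 = 0.0085 s.
BDP = R × t_prop = 28100000000 × 0.0085 = 238850000 bits.
In bytes: 238850000/8 = 29900000 bytes.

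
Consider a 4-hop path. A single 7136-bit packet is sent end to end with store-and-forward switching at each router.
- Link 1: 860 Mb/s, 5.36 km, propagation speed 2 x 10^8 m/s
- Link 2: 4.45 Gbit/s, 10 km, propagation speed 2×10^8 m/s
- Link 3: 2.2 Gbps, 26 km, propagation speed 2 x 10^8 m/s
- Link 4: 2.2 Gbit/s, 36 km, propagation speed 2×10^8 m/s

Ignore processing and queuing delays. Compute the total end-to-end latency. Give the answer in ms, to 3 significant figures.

Transmission delays (L/R per hop): 0.00829767, 0.0016036, 0.00324364, 0.00324364 ms; sum = 0.0163885 ms.
Propagation delays (d/s per hop): 0.0268, 0.05, 0.13, 0.18 ms; sum = 0.3868 ms.
End-to-end = 0.403 ms.

0.403 ms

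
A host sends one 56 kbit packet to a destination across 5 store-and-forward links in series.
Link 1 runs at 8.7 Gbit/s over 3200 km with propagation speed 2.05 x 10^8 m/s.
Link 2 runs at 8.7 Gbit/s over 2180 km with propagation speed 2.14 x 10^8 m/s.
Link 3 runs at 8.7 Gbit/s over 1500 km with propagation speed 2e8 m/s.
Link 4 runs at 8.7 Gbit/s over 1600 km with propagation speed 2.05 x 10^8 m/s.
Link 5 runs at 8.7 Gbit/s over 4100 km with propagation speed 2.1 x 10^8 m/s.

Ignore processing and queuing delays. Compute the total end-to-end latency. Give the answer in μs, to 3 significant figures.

60700 μs

L = 56000 bits.
Transmission delay per hop = L/R = 56000/8700000000 = 6.43678 μs; 5 hops → 32.1839 μs.
Propagation delays (d/s per hop): 15609.8, 10186.9, 7500, 7804.88, 19523.8 μs; sum = 60625.4 μs.
End-to-end = 60700 μs.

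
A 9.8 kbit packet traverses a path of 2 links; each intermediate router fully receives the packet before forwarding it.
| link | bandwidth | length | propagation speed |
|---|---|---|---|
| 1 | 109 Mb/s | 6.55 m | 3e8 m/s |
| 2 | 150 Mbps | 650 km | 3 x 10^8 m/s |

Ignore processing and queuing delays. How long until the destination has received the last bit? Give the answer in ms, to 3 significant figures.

2.32 ms

L = 9800 bits.
Transmission delays (L/R per hop): 0.0899083, 0.0653333 ms; sum = 0.155242 ms.
Propagation delays (d/s per hop): 2.18333e-05, 2.16667 ms; sum = 2.16669 ms.
End-to-end = 2.32 ms.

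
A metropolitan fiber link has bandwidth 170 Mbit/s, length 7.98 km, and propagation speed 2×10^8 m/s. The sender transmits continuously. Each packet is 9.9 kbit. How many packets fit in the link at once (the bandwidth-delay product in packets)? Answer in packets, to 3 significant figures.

0.685 packets

Propagation delay = 7980 / 200000000 = 3.99e-05 s.
BDP = R × t_prop = 170000000 × 3.99e-05 = 6783 bits.
In packets of 9900 bits: 0.685 packets.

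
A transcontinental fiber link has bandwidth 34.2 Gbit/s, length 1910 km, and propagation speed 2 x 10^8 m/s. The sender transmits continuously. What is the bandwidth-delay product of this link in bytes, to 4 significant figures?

Propagation delay = 1910000 / 200000000 = 0.00955 s.
BDP = R × t_prop = 3.42e+10 × 0.00955 = 326610000 bits.
In bytes: 326610000/8 = 40830000 bytes.

40830000 bytes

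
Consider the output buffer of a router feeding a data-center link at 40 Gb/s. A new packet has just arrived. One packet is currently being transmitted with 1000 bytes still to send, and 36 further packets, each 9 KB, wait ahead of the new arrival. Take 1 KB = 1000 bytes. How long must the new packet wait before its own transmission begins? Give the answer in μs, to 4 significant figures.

65.00 μs

Each queued packet: L/R = 72000/40000000000 = 1.8 μs.
36 queued → 64.8 μs.
Plus remaining 8000 bits of current packet: 0.2 μs.
Queuing delay = 65.00 μs.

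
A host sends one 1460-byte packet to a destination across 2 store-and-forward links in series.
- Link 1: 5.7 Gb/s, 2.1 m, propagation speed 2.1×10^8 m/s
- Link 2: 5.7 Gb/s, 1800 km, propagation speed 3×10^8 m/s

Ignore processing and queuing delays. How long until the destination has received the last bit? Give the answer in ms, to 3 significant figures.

L = 1460 × 8 = 11680 bits.
Transmission delay per hop = L/R = 11680/5700000000 = 0.00204912 ms; 2 hops → 0.00409825 ms.
Propagation delays (d/s per hop): 1e-05, 6 ms; sum = 6.00001 ms.
End-to-end = 6.00 ms.

6.00 ms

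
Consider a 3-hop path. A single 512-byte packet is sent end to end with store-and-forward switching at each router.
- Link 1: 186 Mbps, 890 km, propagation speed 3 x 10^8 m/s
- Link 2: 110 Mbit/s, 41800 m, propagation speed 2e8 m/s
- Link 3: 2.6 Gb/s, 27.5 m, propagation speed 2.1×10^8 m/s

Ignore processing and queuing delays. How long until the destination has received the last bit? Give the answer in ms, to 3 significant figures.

L = 512 × 8 = 4096 bits.
Transmission delays (L/R per hop): 0.0220215, 0.0372364, 0.00157538 ms; sum = 0.0608333 ms.
Propagation delays (d/s per hop): 2.96667, 0.209, 0.000130952 ms; sum = 3.1758 ms.
End-to-end = 3.24 ms.

3.24 ms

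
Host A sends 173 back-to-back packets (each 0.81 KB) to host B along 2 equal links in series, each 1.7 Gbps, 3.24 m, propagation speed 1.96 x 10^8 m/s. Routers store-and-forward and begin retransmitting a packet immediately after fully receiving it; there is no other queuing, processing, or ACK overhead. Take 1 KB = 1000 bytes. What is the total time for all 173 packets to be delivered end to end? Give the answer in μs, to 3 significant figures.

Per-hop transmission t_tx = L/R = 6480/1700000000 = 3.81176 μs.
Per-hop propagation t_prop = 3.24/196000000 = 0.0165306 μs.
Pipeline fill: first packet needs 2·t_tx to clear all hops; remaining 172 packets each add one t_tx.
Total = (2+173-1)·t_tx + 2·t_prop = 174·3.81176 + 2·0.0165306 = 663 μs.

663 μs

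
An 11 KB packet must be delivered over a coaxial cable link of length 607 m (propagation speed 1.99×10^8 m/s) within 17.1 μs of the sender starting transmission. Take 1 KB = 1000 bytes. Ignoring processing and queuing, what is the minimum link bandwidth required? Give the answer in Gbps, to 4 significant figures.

L = 88000 bits.
Propagation delay = 607 / 199000000 = 3.05025 μs.
Transmission budget = 17.1 − 3.05025 = 14.0497 μs.
R ≥ L / t_tx = 88000 bits / 1.40497e-05 s = 6.263 Gbps.

6.263 Gbps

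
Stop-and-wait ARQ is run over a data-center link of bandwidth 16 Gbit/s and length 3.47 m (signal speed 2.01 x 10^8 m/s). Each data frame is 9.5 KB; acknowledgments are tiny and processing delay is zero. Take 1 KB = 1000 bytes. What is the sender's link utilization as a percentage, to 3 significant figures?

t_tx = L/R = 76000/16000000000 = 4.75e-06 s.
t_prop = 3.47/2.01e+08 = 1.72637e-08 s; RTT = 3.45274e-08 s.
Cycle = t_tx + RTT = 4.78453e-06 s.
Utilization = t_tx / cycle = 4.75e-06/4.78453e-06 = 99.3 %.

99.3 %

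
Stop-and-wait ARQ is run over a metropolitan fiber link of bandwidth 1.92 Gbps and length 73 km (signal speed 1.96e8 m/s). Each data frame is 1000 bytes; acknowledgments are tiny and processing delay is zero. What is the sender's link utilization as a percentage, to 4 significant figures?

0.5562 %

t_tx = L/R = 8000/1920000000 = 4.16667e-06 s.
t_prop = 73000/196000000 = 0.000372449 s; RTT = 0.000744898 s.
Cycle = t_tx + RTT = 0.000749065 s.
Utilization = t_tx / cycle = 4.16667e-06/0.000749065 = 0.5562 %.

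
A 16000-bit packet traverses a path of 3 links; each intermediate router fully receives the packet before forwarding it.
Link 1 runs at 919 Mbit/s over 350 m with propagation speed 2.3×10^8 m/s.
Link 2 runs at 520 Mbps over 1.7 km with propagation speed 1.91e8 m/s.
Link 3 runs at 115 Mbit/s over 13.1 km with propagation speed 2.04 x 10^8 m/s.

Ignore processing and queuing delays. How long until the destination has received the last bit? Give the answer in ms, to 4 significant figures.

0.2619 ms

Transmission delays (L/R per hop): 0.0174102, 0.0307692, 0.13913 ms; sum = 0.18731 ms.
Propagation delays (d/s per hop): 0.00152174, 0.00890052, 0.0642157 ms; sum = 0.0746379 ms.
End-to-end = 0.2619 ms.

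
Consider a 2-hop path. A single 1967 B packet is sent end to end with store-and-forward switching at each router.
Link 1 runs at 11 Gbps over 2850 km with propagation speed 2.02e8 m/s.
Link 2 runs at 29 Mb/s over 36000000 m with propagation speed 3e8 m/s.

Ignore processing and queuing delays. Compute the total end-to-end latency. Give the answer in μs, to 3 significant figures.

135000 μs

L = 1967 × 8 = 15736 bits.
Transmission delays (L/R per hop): 1.43055, 542.621 μs; sum = 544.051 μs.
Propagation delays (d/s per hop): 14108.9, 120000 μs; sum = 134109 μs.
End-to-end = 135000 μs.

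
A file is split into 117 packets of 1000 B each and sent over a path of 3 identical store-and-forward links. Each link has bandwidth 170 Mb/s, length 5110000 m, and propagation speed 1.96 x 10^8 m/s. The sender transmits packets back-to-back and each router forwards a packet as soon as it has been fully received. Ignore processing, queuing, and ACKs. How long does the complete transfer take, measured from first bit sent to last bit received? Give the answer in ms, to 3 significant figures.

Per-hop transmission t_tx = L/R = 8000/170000000 = 0.0470588 ms.
Per-hop propagation t_prop = 5110000/196000000 = 26.0714 ms.
Pipeline fill: first packet needs 3·t_tx to clear all hops; remaining 116 packets each add one t_tx.
Total = (3+117-1)·t_tx + 3·t_prop = 119·0.0470588 + 3·26.0714 = 83.8 ms.

83.8 ms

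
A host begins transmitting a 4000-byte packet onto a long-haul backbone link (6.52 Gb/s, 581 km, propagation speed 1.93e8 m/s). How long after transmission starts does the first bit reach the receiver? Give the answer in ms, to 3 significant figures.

First bit experiences only propagation delay: d/s = 581000/193000000 = 3.01 ms.

3.01 ms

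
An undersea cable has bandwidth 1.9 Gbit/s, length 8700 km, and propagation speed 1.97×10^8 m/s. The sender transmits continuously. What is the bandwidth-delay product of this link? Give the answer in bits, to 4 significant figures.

83910000 bits

Propagation delay = 8700000 / 197000000 = 0.0441624 s.
BDP = R × t_prop = 1900000000 × 0.0441624 = 83908600 bits.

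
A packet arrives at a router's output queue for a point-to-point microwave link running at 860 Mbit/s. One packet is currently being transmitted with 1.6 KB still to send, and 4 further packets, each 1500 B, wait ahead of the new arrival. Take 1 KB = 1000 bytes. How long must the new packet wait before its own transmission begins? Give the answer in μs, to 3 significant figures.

Each queued packet: L/R = 12000/860000000 = 13.9535 μs.
4 queued → 55.814 μs.
Plus remaining 12800 bits of current packet: 14.8837 μs.
Queuing delay = 70.7 μs.

70.7 μs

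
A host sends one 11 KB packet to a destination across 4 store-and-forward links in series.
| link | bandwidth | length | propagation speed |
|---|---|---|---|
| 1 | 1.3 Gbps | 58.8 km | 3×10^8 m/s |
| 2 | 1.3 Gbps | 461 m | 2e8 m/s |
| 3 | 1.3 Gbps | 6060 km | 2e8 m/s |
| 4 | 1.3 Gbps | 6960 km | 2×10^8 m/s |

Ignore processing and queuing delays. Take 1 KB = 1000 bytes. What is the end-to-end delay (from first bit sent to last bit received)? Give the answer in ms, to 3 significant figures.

65.6 ms

L = 88000 bits.
Transmission delay per hop = L/R = 88000/1300000000 = 0.0676923 ms; 4 hops → 0.270769 ms.
Propagation delays (d/s per hop): 0.196, 0.002305, 30.3, 34.8 ms; sum = 65.2983 ms.
End-to-end = 65.6 ms.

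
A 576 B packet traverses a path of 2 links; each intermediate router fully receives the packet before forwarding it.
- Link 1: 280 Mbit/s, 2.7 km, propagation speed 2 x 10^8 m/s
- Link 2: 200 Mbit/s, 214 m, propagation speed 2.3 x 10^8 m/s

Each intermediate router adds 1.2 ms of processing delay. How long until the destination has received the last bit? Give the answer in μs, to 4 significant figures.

1254 μs

L = 576 × 8 = 4608 bits.
Transmission delays (L/R per hop): 16.4571, 23.04 μs; sum = 39.4971 μs.
Propagation delays (d/s per hop): 13.5, 0.930435 μs; sum = 14.4304 μs.
Processing at 1 router(s): 1 × 1.2 ms = 1200 μs.
End-to-end = 1254 μs.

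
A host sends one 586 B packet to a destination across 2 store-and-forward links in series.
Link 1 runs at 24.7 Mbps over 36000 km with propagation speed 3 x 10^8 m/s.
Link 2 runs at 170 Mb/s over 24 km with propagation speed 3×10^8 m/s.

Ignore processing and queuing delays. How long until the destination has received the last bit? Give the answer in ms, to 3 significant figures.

120 ms

L = 586 × 8 = 4688 bits.
Transmission delays (L/R per hop): 0.189798, 0.0275765 ms; sum = 0.217374 ms.
Propagation delays (d/s per hop): 120, 0.08 ms; sum = 120.08 ms.
End-to-end = 120 ms.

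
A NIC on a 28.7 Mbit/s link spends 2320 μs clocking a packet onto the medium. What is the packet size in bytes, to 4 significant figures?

L = R × t_tx = 28700000 b/s × 0.00232 s = 66584 bits.
In bytes: 66584 / 8 = 8323 bytes.

8323 bytes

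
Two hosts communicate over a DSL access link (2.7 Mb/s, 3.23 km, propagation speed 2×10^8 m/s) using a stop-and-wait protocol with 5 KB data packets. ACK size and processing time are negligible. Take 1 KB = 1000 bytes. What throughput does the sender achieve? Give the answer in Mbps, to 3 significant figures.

t_tx = L/R = 40000/2700000 = 0.0148148 s.
t_prop = 3230/200000000 = 1.615e-05 s; RTT = 3.23e-05 s.
Cycle = t_tx + RTT = 0.0148471 s.
Throughput = L / cycle = 40000 / 0.0148471 = 2.69 Mbps.

2.69 Mbps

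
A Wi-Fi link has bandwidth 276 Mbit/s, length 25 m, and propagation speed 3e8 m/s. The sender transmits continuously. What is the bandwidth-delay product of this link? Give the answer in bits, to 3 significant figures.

23.0 bits

Propagation delay = 25 / 300000000 = 8.33333e-08 s.
BDP = R × t_prop = 276000000 × 8.33333e-08 = 23 bits.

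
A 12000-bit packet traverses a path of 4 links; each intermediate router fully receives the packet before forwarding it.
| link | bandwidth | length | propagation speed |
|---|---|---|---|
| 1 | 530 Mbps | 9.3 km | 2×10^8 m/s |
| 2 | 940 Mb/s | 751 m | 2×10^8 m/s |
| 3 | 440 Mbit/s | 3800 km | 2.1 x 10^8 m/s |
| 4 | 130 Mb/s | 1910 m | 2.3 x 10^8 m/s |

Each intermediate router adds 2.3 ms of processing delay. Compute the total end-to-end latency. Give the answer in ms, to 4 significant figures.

Transmission delays (L/R per hop): 0.0226415, 0.012766, 0.0272727, 0.0923077 ms; sum = 0.154988 ms.
Propagation delays (d/s per hop): 0.0465, 0.003755, 18.0952, 0.00830435 ms; sum = 18.1538 ms.
Processing at 3 router(s): 3 × 2.3 ms = 6.9 ms.
End-to-end = 25.21 ms.

25.21 ms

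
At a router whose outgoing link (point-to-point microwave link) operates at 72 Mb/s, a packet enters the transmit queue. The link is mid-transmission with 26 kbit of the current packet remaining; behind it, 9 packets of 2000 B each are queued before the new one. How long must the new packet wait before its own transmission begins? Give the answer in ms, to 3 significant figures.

2.36 ms

Each queued packet: L/R = 16000/72000000 = 0.222222 ms.
9 queued → 2 ms.
Plus remaining 26000 bits of current packet: 0.361111 ms.
Queuing delay = 2.36 ms.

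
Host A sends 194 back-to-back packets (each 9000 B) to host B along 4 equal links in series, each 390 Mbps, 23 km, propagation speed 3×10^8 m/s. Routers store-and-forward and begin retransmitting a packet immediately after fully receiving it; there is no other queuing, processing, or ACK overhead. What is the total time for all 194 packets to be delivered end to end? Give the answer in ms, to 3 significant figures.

Per-hop transmission t_tx = L/R = 72000/390000000 = 0.184615 ms.
Per-hop propagation t_prop = 23000/300000000 = 0.0766667 ms.
Pipeline fill: first packet needs 4·t_tx to clear all hops; remaining 193 packets each add one t_tx.
Total = (4+194-1)·t_tx + 4·t_prop = 197·0.184615 + 4·0.0766667 = 36.7 ms.

36.7 ms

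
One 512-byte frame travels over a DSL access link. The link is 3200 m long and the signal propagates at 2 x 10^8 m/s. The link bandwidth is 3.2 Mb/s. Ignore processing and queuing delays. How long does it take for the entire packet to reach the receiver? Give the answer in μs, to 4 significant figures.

1296 μs

L = 512 × 8 = 4096 bits.
Transmission delay = L/R = 4096 / 3200000 = 1280 μs.
Propagation delay = d/s = 3200 m / 200000000 m/s = 16 μs.
Total = 1296 μs.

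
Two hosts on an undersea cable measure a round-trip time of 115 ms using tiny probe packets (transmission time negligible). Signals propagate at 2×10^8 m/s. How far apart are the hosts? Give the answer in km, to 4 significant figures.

11500 km

One-way propagation = RTT/2 = 57.5 ms.
d = s × t = 200000000 × 0.0575 = 11500 km.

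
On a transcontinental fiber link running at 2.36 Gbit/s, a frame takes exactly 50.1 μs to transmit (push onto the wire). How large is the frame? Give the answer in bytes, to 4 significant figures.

L = R × t_tx = 2360000000 b/s × 5.01e-05 s = 118236 bits.
In bytes: 118236 / 8 = 14780 bytes.

14780 bytes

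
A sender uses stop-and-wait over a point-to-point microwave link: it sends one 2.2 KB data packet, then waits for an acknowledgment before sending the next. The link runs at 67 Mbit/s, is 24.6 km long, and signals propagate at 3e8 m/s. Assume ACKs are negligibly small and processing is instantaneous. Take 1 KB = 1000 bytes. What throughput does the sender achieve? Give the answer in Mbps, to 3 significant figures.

t_tx = L/R = 17600/67000000 = 0.000262687 s.
t_prop = 24600/300000000 = 8.2e-05 s; RTT = 0.000164 s.
Cycle = t_tx + RTT = 0.000426687 s.
Throughput = L / cycle = 17600 / 0.000426687 = 41.2 Mbps.

41.2 Mbps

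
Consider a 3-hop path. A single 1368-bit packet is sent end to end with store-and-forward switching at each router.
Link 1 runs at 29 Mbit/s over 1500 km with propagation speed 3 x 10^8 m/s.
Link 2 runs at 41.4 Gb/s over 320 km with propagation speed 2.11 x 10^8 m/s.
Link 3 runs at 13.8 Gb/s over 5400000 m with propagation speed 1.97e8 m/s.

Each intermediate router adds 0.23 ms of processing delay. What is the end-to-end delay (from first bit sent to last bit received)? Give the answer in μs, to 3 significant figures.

Transmission delays (L/R per hop): 47.1724, 0.0330435, 0.0991304 μs; sum = 47.3046 μs.
Propagation delays (d/s per hop): 5000, 1516.59, 27411.2 μs; sum = 33927.8 μs.
Processing at 2 router(s): 2 × 0.23 ms = 460 μs.
End-to-end = 34400 μs.

34400 μs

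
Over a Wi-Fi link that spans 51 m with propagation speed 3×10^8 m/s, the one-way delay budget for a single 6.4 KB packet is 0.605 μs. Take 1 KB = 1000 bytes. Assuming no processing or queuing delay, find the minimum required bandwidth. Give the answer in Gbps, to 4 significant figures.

117.7 Gbps

L = 51200 bits.
Propagation delay = 51 / 300000000 = 0.17 μs.
Transmission budget = 0.605 − 0.17 = 0.435 μs.
R ≥ L / t_tx = 51200 bits / 4.35e-07 s = 117.7 Gbps.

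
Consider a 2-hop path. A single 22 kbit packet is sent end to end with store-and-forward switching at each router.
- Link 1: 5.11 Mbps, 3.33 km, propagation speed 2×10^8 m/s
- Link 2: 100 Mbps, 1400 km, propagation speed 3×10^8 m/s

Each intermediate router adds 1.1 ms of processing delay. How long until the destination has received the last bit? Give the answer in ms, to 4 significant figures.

10.31 ms

L = 22000 bits.
Transmission delays (L/R per hop): 4.30528, 0.22 ms; sum = 4.52528 ms.
Propagation delays (d/s per hop): 0.01665, 4.66667 ms; sum = 4.68332 ms.
Processing at 1 router(s): 1 × 1.1 ms = 1.1 ms.
End-to-end = 10.31 ms.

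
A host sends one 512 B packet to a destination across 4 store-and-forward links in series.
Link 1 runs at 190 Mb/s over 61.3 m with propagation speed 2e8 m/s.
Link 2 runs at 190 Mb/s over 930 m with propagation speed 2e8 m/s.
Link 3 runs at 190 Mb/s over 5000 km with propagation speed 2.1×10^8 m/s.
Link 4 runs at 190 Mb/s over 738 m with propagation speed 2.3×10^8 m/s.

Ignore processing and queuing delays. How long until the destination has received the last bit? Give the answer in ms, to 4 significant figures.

L = 512 × 8 = 4096 bits.
Transmission delay per hop = L/R = 4096/190000000 = 0.0215579 ms; 4 hops → 0.0862316 ms.
Propagation delays (d/s per hop): 0.0003065, 0.00465, 23.8095, 0.0032087 ms; sum = 23.8177 ms.
End-to-end = 23.90 ms.

23.90 ms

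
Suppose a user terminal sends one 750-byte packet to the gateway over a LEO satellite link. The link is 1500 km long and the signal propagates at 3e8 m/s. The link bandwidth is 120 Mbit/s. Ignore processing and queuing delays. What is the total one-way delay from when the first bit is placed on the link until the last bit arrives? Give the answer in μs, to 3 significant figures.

5050 μs

L = 750 × 8 = 6000 bits.
Transmission delay = L/R = 6000 / 120000000 = 50 μs.
Propagation delay = d/s = 1500000 m / 300000000 m/s = 5000 μs.
Total = 5050 μs.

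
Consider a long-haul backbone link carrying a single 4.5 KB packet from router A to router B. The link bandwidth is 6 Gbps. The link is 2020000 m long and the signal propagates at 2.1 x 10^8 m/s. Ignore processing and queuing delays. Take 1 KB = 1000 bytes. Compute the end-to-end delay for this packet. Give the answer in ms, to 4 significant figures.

L = 36000 bits.
Transmission delay = L/R = 36000 / 6000000000 = 0.006 ms.
Propagation delay = d/s = 2020000 m / 210000000 m/s = 9.61905 ms.
Total = 9.625 ms.

9.625 ms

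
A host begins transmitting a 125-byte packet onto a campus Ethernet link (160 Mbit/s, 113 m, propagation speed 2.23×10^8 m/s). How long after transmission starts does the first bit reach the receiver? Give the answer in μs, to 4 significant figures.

0.5067 μs

First bit experiences only propagation delay: d/s = 113/223000000 = 0.5067 μs.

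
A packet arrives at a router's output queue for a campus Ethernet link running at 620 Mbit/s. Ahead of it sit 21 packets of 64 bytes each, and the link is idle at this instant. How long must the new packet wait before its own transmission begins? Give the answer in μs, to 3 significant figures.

17.3 μs

Each queued packet: L/R = 512/620000000 = 0.825806 μs.
21 queued → 17.3419 μs.
Queuing delay = 17.3 μs.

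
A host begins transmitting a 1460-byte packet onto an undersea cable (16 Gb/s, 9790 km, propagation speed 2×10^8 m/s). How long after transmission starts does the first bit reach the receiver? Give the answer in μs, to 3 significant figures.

49000 μs

First bit experiences only propagation delay: d/s = 9790000/200000000 = 49000 μs.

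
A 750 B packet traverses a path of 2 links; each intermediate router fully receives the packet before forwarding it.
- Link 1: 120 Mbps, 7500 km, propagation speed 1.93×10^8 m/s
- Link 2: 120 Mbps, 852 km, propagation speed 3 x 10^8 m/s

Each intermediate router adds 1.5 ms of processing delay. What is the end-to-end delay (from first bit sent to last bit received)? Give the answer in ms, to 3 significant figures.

43.3 ms

L = 750 × 8 = 6000 bits.
Transmission delay per hop = L/R = 6000/120000000 = 0.05 ms; 2 hops → 0.1 ms.
Propagation delays (d/s per hop): 38.8601, 2.84 ms; sum = 41.7001 ms.
Processing at 1 router(s): 1 × 1.5 ms = 1.5 ms.
End-to-end = 43.3 ms.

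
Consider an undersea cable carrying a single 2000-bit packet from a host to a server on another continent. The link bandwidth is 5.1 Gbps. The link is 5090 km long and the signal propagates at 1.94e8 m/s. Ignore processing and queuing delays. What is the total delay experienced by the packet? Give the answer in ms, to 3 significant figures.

26.2 ms

Transmission delay = L/R = 2000 / 5100000000 = 0.000392157 ms.
Propagation delay = d/s = 5090000 m / 194000000 m/s = 26.2371 ms.
Total = 26.2 ms.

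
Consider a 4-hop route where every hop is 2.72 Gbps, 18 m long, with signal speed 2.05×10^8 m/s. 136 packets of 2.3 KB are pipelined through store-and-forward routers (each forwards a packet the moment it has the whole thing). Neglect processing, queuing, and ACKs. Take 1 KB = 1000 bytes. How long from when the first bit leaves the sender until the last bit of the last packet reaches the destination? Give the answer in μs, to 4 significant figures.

Per-hop transmission t_tx = L/R = 18400/2720000000 = 6.76471 μs.
Per-hop propagation t_prop = 18/2.05e+08 = 0.0878049 μs.
Pipeline fill: first packet needs 4·t_tx to clear all hops; remaining 135 packets each add one t_tx.
Total = (4+136-1)·t_tx + 4·t_prop = 139·6.76471 + 4·0.0878049 = 940.6 μs.

940.6 μs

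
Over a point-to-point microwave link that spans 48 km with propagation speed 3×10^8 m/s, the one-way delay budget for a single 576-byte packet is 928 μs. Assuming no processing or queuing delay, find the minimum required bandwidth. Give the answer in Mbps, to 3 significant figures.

L = 4608 bits.
Propagation delay = 48000 / 300000000 = 160 μs.
Transmission budget = 928 − 160 = 768 μs.
R ≥ L / t_tx = 4608 bits / 0.000768 s = 6.00 Mbps.

6.00 Mbps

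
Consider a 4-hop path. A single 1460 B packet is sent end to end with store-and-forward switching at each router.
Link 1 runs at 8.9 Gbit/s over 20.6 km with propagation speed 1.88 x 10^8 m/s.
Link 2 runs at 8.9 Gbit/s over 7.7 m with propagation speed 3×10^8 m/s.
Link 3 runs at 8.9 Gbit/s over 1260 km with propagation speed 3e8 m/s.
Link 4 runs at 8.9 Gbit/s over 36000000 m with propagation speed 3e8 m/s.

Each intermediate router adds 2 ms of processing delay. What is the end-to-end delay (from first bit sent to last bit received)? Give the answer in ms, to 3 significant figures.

130 ms

L = 1460 × 8 = 11680 bits.
Transmission delay per hop = L/R = 11680/8900000000 = 0.00131236 ms; 4 hops → 0.00524944 ms.
Propagation delays (d/s per hop): 0.109574, 2.56667e-05, 4.2, 120 ms; sum = 124.31 ms.
Processing at 3 router(s): 3 × 2 ms = 6 ms.
End-to-end = 130 ms.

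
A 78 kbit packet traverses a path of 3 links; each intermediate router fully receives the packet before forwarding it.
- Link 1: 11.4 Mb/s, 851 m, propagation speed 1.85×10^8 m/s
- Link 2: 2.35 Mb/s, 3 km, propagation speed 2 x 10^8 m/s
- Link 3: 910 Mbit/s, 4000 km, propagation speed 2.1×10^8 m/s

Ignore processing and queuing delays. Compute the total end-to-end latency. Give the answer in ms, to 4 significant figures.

59.19 ms

L = 78000 bits.
Transmission delays (L/R per hop): 6.84211, 33.1915, 0.0857143 ms; sum = 40.1193 ms.
Propagation delays (d/s per hop): 0.0046, 0.015, 19.0476 ms; sum = 19.0672 ms.
End-to-end = 59.19 ms.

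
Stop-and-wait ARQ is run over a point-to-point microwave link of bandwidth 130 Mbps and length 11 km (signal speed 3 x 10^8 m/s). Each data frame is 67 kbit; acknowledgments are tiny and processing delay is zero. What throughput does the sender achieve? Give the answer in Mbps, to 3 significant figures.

t_tx = L/R = 67000/130000000 = 0.000515385 s.
t_prop = 11000/300000000 = 3.66667e-05 s; RTT = 7.33333e-05 s.
Cycle = t_tx + RTT = 0.000588718 s.
Throughput = L / cycle = 67000 / 0.000588718 = 114 Mbps.

114 Mbps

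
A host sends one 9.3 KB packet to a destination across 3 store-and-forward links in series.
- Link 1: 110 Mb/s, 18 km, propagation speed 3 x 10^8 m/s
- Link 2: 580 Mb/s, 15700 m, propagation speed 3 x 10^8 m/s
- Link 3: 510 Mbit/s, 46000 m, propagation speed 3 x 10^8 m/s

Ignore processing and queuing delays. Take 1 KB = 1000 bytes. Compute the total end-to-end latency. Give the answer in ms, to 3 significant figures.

1.22 ms

L = 74400 bits.
Transmission delays (L/R per hop): 0.676364, 0.128276, 0.145882 ms; sum = 0.950522 ms.
Propagation delays (d/s per hop): 0.06, 0.0523333, 0.153333 ms; sum = 0.265667 ms.
End-to-end = 1.22 ms.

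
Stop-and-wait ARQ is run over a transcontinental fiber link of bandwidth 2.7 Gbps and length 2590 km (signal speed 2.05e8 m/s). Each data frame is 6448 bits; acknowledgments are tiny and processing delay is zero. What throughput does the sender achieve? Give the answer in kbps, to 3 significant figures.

255 kbps

t_tx = L/R = 6448/2700000000 = 2.38815e-06 s.
t_prop = 2590000/2.05e+08 = 0.0126341 s; RTT = 0.0252683 s.
Cycle = t_tx + RTT = 0.0252707 s.
Throughput = L / cycle = 6448 / 0.0252707 = 255 kbps.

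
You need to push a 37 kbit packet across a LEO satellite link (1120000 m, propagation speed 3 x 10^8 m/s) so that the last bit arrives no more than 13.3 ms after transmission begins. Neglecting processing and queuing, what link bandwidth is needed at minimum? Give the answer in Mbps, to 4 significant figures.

3.868 Mbps

Propagation delay = 1120000 / 300000000 = 3.73333 ms.
Transmission budget = 13.3 − 3.73333 = 9.56667 ms.
R ≥ L / t_tx = 37000 bits / 0.00956667 s = 3.868 Mbps.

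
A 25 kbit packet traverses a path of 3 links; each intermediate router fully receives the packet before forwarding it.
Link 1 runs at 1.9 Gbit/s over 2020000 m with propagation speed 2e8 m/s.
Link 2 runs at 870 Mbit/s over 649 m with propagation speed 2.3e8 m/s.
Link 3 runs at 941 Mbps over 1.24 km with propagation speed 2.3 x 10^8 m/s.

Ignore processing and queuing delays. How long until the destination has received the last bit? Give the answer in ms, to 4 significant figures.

10.18 ms

L = 25000 bits.
Transmission delays (L/R per hop): 0.0131579, 0.0287356, 0.0265675 ms; sum = 0.068461 ms.
Propagation delays (d/s per hop): 10.1, 0.00282174, 0.0053913 ms; sum = 10.1082 ms.
End-to-end = 10.18 ms.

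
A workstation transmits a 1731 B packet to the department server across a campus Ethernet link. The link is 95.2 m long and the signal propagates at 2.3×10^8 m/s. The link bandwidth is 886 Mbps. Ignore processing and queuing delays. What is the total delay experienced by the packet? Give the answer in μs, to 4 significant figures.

L = 1731 × 8 = 13848 bits.
Transmission delay = L/R = 13848 / 886000000 = 15.6298 μs.
Propagation delay = d/s = 95.2 m / 2.3e+08 m/s = 0.413913 μs.
Total = 16.04 μs.

16.04 μs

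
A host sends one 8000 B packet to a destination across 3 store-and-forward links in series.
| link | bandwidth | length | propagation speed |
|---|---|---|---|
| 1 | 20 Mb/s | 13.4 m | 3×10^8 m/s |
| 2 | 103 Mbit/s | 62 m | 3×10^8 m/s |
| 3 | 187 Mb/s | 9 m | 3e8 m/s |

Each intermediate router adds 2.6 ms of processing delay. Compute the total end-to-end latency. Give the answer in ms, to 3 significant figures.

L = 8000 × 8 = 64000 bits.
Transmission delays (L/R per hop): 3.2, 0.621359, 0.342246 ms; sum = 4.16361 ms.
Propagation delays (d/s per hop): 4.46667e-05, 0.000206667, 3e-05 ms; sum = 0.000281333 ms.
Processing at 2 router(s): 2 × 2.6 ms = 5.2 ms.
End-to-end = 9.36 ms.

9.36 ms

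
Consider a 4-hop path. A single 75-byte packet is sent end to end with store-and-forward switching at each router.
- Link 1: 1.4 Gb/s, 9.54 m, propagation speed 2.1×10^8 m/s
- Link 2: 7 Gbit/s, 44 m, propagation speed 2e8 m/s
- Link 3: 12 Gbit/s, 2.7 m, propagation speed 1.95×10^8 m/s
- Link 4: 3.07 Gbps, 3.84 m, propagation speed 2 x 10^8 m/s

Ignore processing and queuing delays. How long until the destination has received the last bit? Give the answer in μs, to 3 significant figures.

L = 75 × 8 = 600 bits.
Transmission delays (L/R per hop): 0.428571, 0.0857143, 0.05, 0.19544 μs; sum = 0.759725 μs.
Propagation delays (d/s per hop): 0.0454286, 0.22, 0.0138462, 0.0192 μs; sum = 0.298475 μs.
End-to-end = 1.06 μs.

1.06 μs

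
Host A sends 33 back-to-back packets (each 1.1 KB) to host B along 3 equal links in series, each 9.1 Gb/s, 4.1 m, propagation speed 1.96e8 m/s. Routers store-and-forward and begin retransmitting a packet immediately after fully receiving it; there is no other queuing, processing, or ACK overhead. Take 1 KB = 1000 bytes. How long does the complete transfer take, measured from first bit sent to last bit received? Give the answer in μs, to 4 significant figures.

Per-hop transmission t_tx = L/R = 8800/9100000000 = 0.967033 μs.
Per-hop propagation t_prop = 4.1/196000000 = 0.0209184 μs.
Pipeline fill: first packet needs 3·t_tx to clear all hops; remaining 32 packets each add one t_tx.
Total = (3+33-1)·t_tx + 3·t_prop = 35·0.967033 + 3·0.0209184 = 33.91 μs.

33.91 μs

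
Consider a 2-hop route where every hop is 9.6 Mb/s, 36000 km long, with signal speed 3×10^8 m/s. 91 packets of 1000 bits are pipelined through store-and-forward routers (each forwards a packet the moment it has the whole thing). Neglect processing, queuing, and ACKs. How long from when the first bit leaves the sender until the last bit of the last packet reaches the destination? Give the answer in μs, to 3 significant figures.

250000 μs

Per-hop transmission t_tx = L/R = 1000/9600000 = 104.167 μs.
Per-hop propagation t_prop = 36000000/300000000 = 120000 μs.
Pipeline fill: first packet needs 2·t_tx to clear all hops; remaining 90 packets each add one t_tx.
Total = (2+91-1)·t_tx + 2·t_prop = 92·104.167 + 2·120000 = 250000 μs.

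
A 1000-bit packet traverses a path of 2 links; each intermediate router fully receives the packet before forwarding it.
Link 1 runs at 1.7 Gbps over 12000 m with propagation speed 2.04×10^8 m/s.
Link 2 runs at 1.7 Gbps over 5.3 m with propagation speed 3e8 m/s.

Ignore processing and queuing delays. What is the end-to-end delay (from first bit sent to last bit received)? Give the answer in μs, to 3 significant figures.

60.0 μs

Transmission delay per hop = L/R = 1000/1700000000 = 0.588235 μs; 2 hops → 1.17647 μs.
Propagation delays (d/s per hop): 58.8235, 0.0176667 μs; sum = 58.8412 μs.
End-to-end = 60.0 μs.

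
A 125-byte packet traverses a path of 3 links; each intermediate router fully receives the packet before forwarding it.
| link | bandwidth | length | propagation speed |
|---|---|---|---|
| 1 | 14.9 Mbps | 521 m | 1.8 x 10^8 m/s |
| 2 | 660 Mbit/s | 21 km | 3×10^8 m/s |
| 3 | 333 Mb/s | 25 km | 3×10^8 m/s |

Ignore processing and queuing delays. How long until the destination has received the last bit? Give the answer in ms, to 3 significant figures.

L = 125 × 8 = 1000 bits.
Transmission delays (L/R per hop): 0.0671141, 0.00151515, 0.003003 ms; sum = 0.0716322 ms.
Propagation delays (d/s per hop): 0.00289444, 0.07, 0.0833333 ms; sum = 0.156228 ms.
End-to-end = 0.228 ms.

0.228 ms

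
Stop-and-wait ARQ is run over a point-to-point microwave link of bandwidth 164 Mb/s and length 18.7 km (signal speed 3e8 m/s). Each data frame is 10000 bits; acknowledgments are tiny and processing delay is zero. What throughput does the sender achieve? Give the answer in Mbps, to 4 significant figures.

53.87 Mbps

t_tx = L/R = 10000/164000000 = 6.09756e-05 s.
t_prop = 18700/300000000 = 6.23333e-05 s; RTT = 0.000124667 s.
Cycle = t_tx + RTT = 0.000185642 s.
Throughput = L / cycle = 10000 / 0.000185642 = 53.87 Mbps.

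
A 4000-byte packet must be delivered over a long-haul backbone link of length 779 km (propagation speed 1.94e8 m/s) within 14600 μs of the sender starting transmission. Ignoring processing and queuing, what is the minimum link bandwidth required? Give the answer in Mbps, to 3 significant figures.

3.02 Mbps

L = 32000 bits.
Propagation delay = 779000 / 194000000 = 4015.46 μs.
Transmission budget = 14600 − 4015.46 = 10584.5 μs.
R ≥ L / t_tx = 32000 bits / 0.0105845 s = 3.02 Mbps.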